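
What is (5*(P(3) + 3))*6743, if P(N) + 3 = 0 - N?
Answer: -101145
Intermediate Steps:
P(N) = -3 - N (P(N) = -3 + (0 - N) = -3 - N)
(5*(P(3) + 3))*6743 = (5*((-3 - 1*3) + 3))*6743 = (5*((-3 - 3) + 3))*6743 = (5*(-6 + 3))*6743 = (5*(-3))*6743 = -15*6743 = -101145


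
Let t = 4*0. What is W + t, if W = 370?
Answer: 370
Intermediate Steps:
t = 0
W + t = 370 + 0 = 370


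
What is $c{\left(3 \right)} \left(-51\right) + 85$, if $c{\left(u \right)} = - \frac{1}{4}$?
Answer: $\frac{391}{4} \approx 97.75$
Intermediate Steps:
$c{\left(u \right)} = - \frac{1}{4}$ ($c{\left(u \right)} = \left(-1\right) \frac{1}{4} = - \frac{1}{4}$)
$c{\left(3 \right)} \left(-51\right) + 85 = \left(- \frac{1}{4}\right) \left(-51\right) + 85 = \frac{51}{4} + 85 = \frac{391}{4}$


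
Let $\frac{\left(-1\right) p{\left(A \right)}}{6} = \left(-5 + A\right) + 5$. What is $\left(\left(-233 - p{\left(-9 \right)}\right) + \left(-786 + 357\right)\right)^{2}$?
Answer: $512656$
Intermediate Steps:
$p{\left(A \right)} = - 6 A$ ($p{\left(A \right)} = - 6 \left(\left(-5 + A\right) + 5\right) = - 6 A$)
$\left(\left(-233 - p{\left(-9 \right)}\right) + \left(-786 + 357\right)\right)^{2} = \left(\left(-233 - \left(-6\right) \left(-9\right)\right) + \left(-786 + 357\right)\right)^{2} = \left(\left(-233 - 54\right) - 429\right)^{2} = \left(-287 - 429\right)^{2} = \left(-716\right)^{2} = 512656$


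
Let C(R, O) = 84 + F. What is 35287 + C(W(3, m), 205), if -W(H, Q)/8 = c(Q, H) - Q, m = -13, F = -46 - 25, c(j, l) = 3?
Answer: 35300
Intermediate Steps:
F = -71
W(H, Q) = -24 + 8*Q (W(H, Q) = -8*(3 - Q) = -24 + 8*Q)
C(R, O) = 13 (C(R, O) = 84 - 71 = 13)
35287 + C(W(3, m), 205) = 35287 + 13 = 35300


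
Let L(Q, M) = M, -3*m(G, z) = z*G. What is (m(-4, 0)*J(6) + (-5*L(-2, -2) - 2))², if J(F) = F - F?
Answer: 64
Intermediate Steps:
m(G, z) = -G*z/3 (m(G, z) = -z*G/3 = -G*z/3)
J(F) = 0
(m(-4, 0)*J(6) + (-5*L(-2, -2) - 2))² = (-⅓*(-4)*0*0 + (-5*(-2) - 2))² = (0*0 + (10 - 2))² = (0 + 8)² = 8² = 64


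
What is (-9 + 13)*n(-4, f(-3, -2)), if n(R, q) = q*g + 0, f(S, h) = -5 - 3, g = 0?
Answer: 0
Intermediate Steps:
f(S, h) = -8
n(R, q) = 0 (n(R, q) = q*0 + 0 = 0 + 0 = 0)
(-9 + 13)*n(-4, f(-3, -2)) = (-9 + 13)*0 = 4*0 = 0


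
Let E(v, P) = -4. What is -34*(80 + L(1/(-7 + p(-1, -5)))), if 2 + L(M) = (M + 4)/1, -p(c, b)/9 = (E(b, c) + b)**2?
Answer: -1025967/368 ≈ -2788.0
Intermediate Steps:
p(c, b) = -9*(-4 + b)**2
L(M) = 2 + M (L(M) = -2 + (M + 4)/1 = -2 + (4 + M)*1 = -2 + (4 + M) = 2 + M)
-34*(80 + L(1/(-7 + p(-1, -5)))) = -34*(80 + (2 + 1/(-7 - 9*(-4 - 5)**2))) = -34*(80 + (2 + 1/(-7 - 9*(-9)**2))) = -34*(80 + (2 + 1/(-7 - 9*81))) = -34*(80 + (2 + 1/(-7 - 729))) = -34*(80 + (2 + 1/(-736))) = -34*(80 + (2 - 1/736)) = -34*(80 + 1471/736) = -34*60351/736 = -1025967/368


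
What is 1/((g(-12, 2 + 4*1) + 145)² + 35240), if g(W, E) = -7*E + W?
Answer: 1/43521 ≈ 2.2977e-5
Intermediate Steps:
g(W, E) = W - 7*E
1/((g(-12, 2 + 4*1) + 145)² + 35240) = 1/(((-12 - 7*(2 + 4*1)) + 145)² + 35240) = 1/(((-12 - 7*(2 + 4)) + 145)² + 35240) = 1/(((-12 - 7*6) + 145)² + 35240) = 1/(((-12 - 42) + 145)² + 35240) = 1/((-54 + 145)² + 35240) = 1/(91² + 35240) = 1/(8281 + 35240) = 1/43521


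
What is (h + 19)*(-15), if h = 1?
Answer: -300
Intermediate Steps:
(h + 19)*(-15) = (1 + 19)*(-15) = 20*(-15) = -300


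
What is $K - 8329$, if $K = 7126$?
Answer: $-1203$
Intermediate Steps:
$K - 8329 = 7126 - 8329 = -1203$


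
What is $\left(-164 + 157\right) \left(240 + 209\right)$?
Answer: $-3143$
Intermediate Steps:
$\left(-164 + 157\right) \left(240 + 209\right) = \left(-7\right) 449 = -3143$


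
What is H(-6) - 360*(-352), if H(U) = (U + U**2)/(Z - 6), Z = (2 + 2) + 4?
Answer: 126735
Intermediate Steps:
Z = 8 (Z = 4 + 4 = 8)
H(U) = U/2 + U**2/2 (H(U) = (U + U**2)/(8 - 6) = (U + U**2)/2 = (U + U**2)*(1/2) = U/2 + U**2/2)
H(-6) - 360*(-352) = (1/2)*(-6)*(1 - 6) - 360*(-352) = (1/2)*(-6)*(-5) + 126720 = 15 + 126720 = 126735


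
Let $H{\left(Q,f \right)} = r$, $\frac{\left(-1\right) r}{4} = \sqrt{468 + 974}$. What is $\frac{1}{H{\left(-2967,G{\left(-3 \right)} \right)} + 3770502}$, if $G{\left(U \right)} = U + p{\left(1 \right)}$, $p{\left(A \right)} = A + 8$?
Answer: $\frac{1885251}{7108342654466} + \frac{\sqrt{1442}}{3554171327233} \approx 2.6523 \cdot 10^{-7}$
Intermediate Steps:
$p{\left(A \right)} = 8 + A$
$G{\left(U \right)} = 9 + U$ ($G{\left(U \right)} = U + \left(8 + 1\right) = U + 9 = 9 + U$)
$r = - 4 \sqrt{1442}$ ($r = - 4 \sqrt{468 + 974} = - 4 \sqrt{1442} \approx -151.89$)
$H{\left(Q,f \right)} = - 4 \sqrt{1442}$
$\frac{1}{H{\left(-2967,G{\left(-3 \right)} \right)} + 3770502} = \frac{1}{- 4 \sqrt{1442} + 3770502} = \frac{1}{3770502 - 4 \sqrt{1442}}$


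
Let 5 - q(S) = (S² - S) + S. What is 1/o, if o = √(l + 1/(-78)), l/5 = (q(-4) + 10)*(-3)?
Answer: √91182/1169 ≈ 0.25831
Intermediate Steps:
q(S) = 5 - S² (q(S) = 5 - ((S² - S) + S) = 5 - S²)
l = 15 (l = 5*(((5 - 1*(-4)²) + 10)*(-3)) = 5*(((5 - 1*16) + 10)*(-3)) = 5*(((5 - 16) + 10)*(-3)) = 5*((-11 + 10)*(-3)) = 5*(-1*(-3)) = 5*3 = 15)
o = √91182/78 (o = √(15 + 1/(-78)) = √(15 - 1/78) = √(1169/78) = √91182/78 ≈ 3.8713)
1/o = 1/(√91182/78) = √91182/1169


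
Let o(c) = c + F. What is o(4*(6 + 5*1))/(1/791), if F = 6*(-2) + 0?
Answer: 25312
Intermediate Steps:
F = -12 (F = -12 + 0 = -12)
o(c) = -12 + c (o(c) = c - 12 = -12 + c)
o(4*(6 + 5*1))/(1/791) = (-12 + 4*(6 + 5*1))/(1/791) = (-12 + 4*(6 + 5))/(1/791) = (-12 + 4*11)*791 = (-12 + 44)*791 = 32*791 = 25312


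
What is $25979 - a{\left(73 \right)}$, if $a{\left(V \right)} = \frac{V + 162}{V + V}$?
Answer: $\frac{3792699}{146} \approx 25977.0$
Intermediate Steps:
$a{\left(V \right)} = \frac{162 + V}{2 V}$
$25979 - a{\left(73 \right)} = 25979 - \frac{162 + 73}{2 \cdot 73} = 25979 - \frac{1}{2} \cdot \frac{1}{73} \cdot 235 = 25979 - \frac{235}{146} = \frac{3792699}{146}$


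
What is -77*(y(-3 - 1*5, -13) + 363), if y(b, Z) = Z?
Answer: -26950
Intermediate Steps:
-77*(y(-3 - 1*5, -13) + 363) = -77*(-13 + 363) = -77*350 = -26950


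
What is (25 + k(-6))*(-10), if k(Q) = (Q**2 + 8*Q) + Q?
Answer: -70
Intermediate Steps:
k(Q) = Q**2 + 9*Q
(25 + k(-6))*(-10) = (25 - 6*(9 - 6))*(-10) = (25 - 6*3)*(-10) = (25 - 18)*(-10) = 7*(-10) = -70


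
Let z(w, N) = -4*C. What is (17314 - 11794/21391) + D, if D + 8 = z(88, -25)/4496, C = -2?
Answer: 208041660215/12021742 ≈ 17305.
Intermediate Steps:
z(w, N) = 8 (z(w, N) = -4*(-2) = 8)
D = -4495/562 (D = -8 + 8/4496 = -8 + 8*(1/4496) = -8 + 1/562 = -4495/562 ≈ -7.9982)
(17314 - 11794/21391) + D = (17314 - 11794/21391) - 4495/562 = 370351980/21391 - 4495/562 = 208041660215/12021742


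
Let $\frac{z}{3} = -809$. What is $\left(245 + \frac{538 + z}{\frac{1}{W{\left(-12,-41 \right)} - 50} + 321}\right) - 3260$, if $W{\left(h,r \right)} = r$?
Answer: $- \frac{88240049}{29210} \approx -3020.9$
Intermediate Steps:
$z = -2427$ ($z = 3 \left(-809\right) = -2427$)
$\left(245 + \frac{538 + z}{\frac{1}{W{\left(-12,-41 \right)} - 50} + 321}\right) - 3260 = \left(245 + \frac{538 - 2427}{\frac{1}{-41 - 50} + 321}\right) - 3260 = \left(245 - \frac{1889}{\frac{1}{-91} + 321}\right) - 3260 = \left(245 - \frac{1889}{- \frac{1}{91} + 321}\right) - 3260 = \left(245 - \frac{1889}{\frac{29210}{91}}\right) - 3260 = \left(245 - \frac{171899}{29210}\right) - 3260 = \frac{6984551}{29210} - 3260 = - \frac{88240049}{29210}$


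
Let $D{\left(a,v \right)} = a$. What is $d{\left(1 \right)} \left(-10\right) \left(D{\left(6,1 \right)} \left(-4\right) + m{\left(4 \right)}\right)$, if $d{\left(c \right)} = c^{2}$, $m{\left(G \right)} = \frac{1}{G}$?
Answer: $\frac{475}{2} \approx 237.5$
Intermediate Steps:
$d{\left(1 \right)} \left(-10\right) \left(D{\left(6,1 \right)} \left(-4\right) + m{\left(4 \right)}\right) = 1^{2} \left(-10\right) \left(6 \left(-4\right) + \frac{1}{4}\right) = 1 \left(-10\right) \left(-24 + \frac{1}{4}\right) = \left(-10\right) \left(- \frac{95}{4}\right) = \frac{475}{2}$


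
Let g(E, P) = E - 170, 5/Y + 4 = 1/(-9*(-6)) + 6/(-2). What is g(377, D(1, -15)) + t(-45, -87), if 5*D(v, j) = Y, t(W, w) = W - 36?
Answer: 126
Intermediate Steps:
Y = -270/377 (Y = 5/(-4 + (1/(-9*(-6)) + 6/(-2))) = 5/(-4 + (-⅑*(-⅙) + 6*(-½))) = 5/(-4 + (1/54 - 3)) = 5/(-4 - 161/54) = 5/(-377/54) = 5*(-54/377) = -270/377 ≈ -0.71618)
t(W, w) = -36 + W
D(v, j) = -54/377 (D(v, j) = (⅕)*(-270/377) = -54/377)
g(E, P) = -170 + E
g(377, D(1, -15)) + t(-45, -87) = (-170 + 377) + (-36 - 45) = 207 - 81 = 126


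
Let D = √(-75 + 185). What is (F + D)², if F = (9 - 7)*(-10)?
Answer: (20 - √110)² ≈ 90.476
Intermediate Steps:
D = √110 ≈ 10.488
F = -20 (F = 2*(-10) = -20)
(F + D)² = (-20 + √110)²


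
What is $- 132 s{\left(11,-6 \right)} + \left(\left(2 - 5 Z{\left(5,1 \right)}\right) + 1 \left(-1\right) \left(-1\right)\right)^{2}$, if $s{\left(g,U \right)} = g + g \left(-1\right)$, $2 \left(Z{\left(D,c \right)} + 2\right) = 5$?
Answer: $\frac{1}{4} \approx 0.25$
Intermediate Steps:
$Z{\left(D,c \right)} = \frac{1}{2}$ ($Z{\left(D,c \right)} = -2 + \frac{1}{2} \cdot 5 = -2 + \frac{5}{2} = \frac{1}{2}$)
$s{\left(g,U \right)} = 0$ ($s{\left(g,U \right)} = g - g = 0$)
$- 132 s{\left(11,-6 \right)} + \left(\left(2 - 5 Z{\left(5,1 \right)}\right) + 1 \left(-1\right) \left(-1\right)\right)^{2} = \left(-132\right) 0 + \left(\left(2 - \frac{5}{2}\right) + 1 \left(-1\right) \left(-1\right)\right)^{2} = 0 + \left(\left(2 - \frac{5}{2}\right) - -1\right)^{2} = 0 + \left(- \frac{1}{2} + 1\right)^{2} = 0 + \left(\frac{1}{2}\right)^{2} = 0 + \frac{1}{4} = \frac{1}{4}$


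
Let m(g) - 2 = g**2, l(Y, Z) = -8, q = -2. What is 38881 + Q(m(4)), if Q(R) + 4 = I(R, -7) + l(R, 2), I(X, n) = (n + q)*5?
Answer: 38824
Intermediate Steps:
I(X, n) = -10 + 5*n (I(X, n) = (n - 2)*5 = (-2 + n)*5 = -10 + 5*n)
m(g) = 2 + g**2
Q(R) = -57 (Q(R) = -4 + ((-10 + 5*(-7)) - 8) = -4 + ((-10 - 35) - 8) = -4 + (-45 - 8) = -4 - 53 = -57)
38881 + Q(m(4)) = 38881 - 57 = 38824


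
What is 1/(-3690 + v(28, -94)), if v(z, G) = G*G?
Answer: 1/5146 ≈ 0.00019433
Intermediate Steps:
v(z, G) = G**2
1/(-3690 + v(28, -94)) = 1/(-3690 + (-94)**2) = 1/(-3690 + 8836) = 1/5146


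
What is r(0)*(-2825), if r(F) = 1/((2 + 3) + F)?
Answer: -565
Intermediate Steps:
r(F) = 1/(5 + F)
r(0)*(-2825) = -2825/(5 + 0) = -2825/5 = (⅕)*(-2825) = -565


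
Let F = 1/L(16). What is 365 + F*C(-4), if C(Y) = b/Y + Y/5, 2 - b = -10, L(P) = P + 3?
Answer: 1824/5 ≈ 364.80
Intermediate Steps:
L(P) = 3 + P
b = 12 (b = 2 - 1*(-10) = 2 + 10 = 12)
C(Y) = 12/Y + Y/5
F = 1/19 (F = 1/(3 + 16) = 1/19 ≈ 0.052632)
365 + F*C(-4) = 365 + (12/(-4) + (1/5)*(-4))/19 = 365 + (12*(-1/4) - 4/5)/19 = 365 + (-3 - 4/5)/19 = 365 + (1/19)*(-19/5) = 365 - 1/5 = 1824/5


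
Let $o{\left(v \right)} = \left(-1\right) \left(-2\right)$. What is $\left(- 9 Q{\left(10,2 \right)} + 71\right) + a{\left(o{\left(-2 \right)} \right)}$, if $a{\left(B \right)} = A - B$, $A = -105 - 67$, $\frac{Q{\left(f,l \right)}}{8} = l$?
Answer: $-247$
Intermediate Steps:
$o{\left(v \right)} = 2$
$Q{\left(f,l \right)} = 8 l$
$A = -172$ ($A = -105 - 67 = -172$)
$a{\left(B \right)} = -172 - B$
$\left(- 9 Q{\left(10,2 \right)} + 71\right) + a{\left(o{\left(-2 \right)} \right)} = \left(- 9 \cdot 8 \cdot 2 + 71\right) - 174 = \left(\left(-9\right) 16 + 71\right) - 174 = \left(-144 + 71\right) - 174 = -73 - 174 = -247$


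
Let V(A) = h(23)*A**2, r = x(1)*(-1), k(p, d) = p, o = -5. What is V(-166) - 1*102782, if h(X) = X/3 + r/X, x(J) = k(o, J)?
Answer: 7898506/69 ≈ 1.1447e+5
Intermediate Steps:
x(J) = -5
r = 5 (r = -5*(-1) = 5)
h(X) = 5/X + X/3 (h(X) = X/3 + 5/X = 5/X + X/3)
V(A) = 544*A**2/69 (V(A) = (5/23 + (1/3)*23)*A**2 = (5*(1/23) + 23/3)*A**2 = (5/23 + 23/3)*A**2 = 544*A**2/69)
V(-166) - 1*102782 = (544/69)*(-166)**2 - 1*102782 = (544/69)*27556 - 102782 = 14990464/69 - 102782 = 7898506/69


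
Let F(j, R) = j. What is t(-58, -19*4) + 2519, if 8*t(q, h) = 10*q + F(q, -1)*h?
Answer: 5995/2 ≈ 2997.5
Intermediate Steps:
t(q, h) = 5*q/4 + h*q/8 (t(q, h) = (10*q + q*h)/8 = (10*q + h*q)/8 = 5*q/4 + h*q/8)
t(-58, -19*4) + 2519 = (⅛)*(-58)*(10 - 19*4) + 2519 = (⅛)*(-58)*(10 - 76) + 2519 = (⅛)*(-58)*(-66) + 2519 = 957/2 + 2519 = 5995/2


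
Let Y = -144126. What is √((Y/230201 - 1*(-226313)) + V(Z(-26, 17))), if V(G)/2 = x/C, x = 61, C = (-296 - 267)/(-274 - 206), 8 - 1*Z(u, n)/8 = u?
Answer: √3803111511168889592483/129603163 ≈ 475.83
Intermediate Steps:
Z(u, n) = 64 - 8*u
C = 563/480 (C = -563/(-480) = -563*(-1/480) = 563/480 ≈ 1.1729)
V(G) = 58560/563 (V(G) = 2*(61/(563/480)) = 2*(61*(480/563)) = 2*(29280/563) = 58560/563)
√((Y/230201 - 1*(-226313)) + V(Z(-26, 17))) = √((-144126/230201 - 1*(-226313)) + 58560/563) = √((-144126*1/230201 + 226313) + 58560/563) = √((-144126/230201 + 226313) + 58560/563) = √(52097334787/230201 + 58560/563) = √(29344280055641/129603163) = √3803111511168889592483/129603163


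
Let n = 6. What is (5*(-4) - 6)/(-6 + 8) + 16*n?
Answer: 83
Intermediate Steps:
(5*(-4) - 6)/(-6 + 8) + 16*n = (5*(-4) - 6)/(-6 + 8) + 16*6 = (-20 - 6)/2 + 96 = -26*½ + 96 = -13 + 96 = 83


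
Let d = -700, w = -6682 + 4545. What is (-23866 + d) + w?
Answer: -26703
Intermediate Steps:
w = -2137
(-23866 + d) + w = (-23866 - 700) - 2137 = -24566 - 2137 = -26703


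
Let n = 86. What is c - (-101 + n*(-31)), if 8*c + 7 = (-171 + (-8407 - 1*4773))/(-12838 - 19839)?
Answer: 180780671/65354 ≈ 2766.2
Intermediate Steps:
c = -53847/65354 (c = -7/8 + ((-171 + (-8407 - 1*4773))/(-12838 - 19839))/8 = -7/8 + ((-171 + (-8407 - 4773))/(-32677))/8 = -7/8 + ((-171 - 13180)*(-1/32677))/8 = -7/8 + (-13351*(-1/32677))/8 = -7/8 + (⅛)*(13351/32677) = -7/8 + 13351/261416 = -53847/65354 ≈ -0.82393)
c - (-101 + n*(-31)) = -53847/65354 - (-101 + 86*(-31)) = -53847/65354 - (-101 - 2666) = -53847/65354 - 1*(-2767) = -53847/65354 + 2767 = 180780671/65354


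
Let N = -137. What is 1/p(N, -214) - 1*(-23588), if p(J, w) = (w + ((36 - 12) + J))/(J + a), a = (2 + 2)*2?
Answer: 2571135/109 ≈ 23588.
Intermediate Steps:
a = 8 (a = 4*2 = 8)
p(J, w) = (24 + J + w)/(8 + J) (p(J, w) = (w + ((36 - 12) + J))/(J + 8) = (w + (24 + J))/(8 + J) = (24 + J + w)/(8 + J))
1/p(N, -214) - 1*(-23588) = 1/((24 - 137 - 214)/(8 - 137)) - 1*(-23588) = 1/(-327/(-129)) + 23588 = 1/(-1/129*(-327)) + 23588 = 1/(109/43) + 23588 = 43/109 + 23588 = 2571135/109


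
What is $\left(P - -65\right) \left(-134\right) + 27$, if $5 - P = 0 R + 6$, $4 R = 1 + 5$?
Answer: $-8549$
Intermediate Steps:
$R = \frac{3}{2}$ ($R = \frac{1 + 5}{4} = \frac{1}{4} \cdot 6 = \frac{3}{2} \approx 1.5$)
$P = -1$ ($P = 5 - \left(0 \cdot \frac{3}{2} + 6\right) = 5 - \left(0 + 6\right) = 5 - 6 = -1$)
$\left(P - -65\right) \left(-134\right) + 27 = \left(-1 - -65\right) \left(-134\right) + 27 = \left(-1 + 65\right) \left(-134\right) + 27 = 64 \left(-134\right) + 27 = -8576 + 27 = -8549$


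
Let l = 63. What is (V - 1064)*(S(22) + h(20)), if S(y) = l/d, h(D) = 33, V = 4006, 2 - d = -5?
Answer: 123564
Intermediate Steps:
d = 7 (d = 2 - 1*(-5) = 2 + 5 = 7)
S(y) = 9 (S(y) = 63/7 = 63*(⅐) = 9)
(V - 1064)*(S(22) + h(20)) = (4006 - 1064)*(9 + 33) = 2942*42 = 123564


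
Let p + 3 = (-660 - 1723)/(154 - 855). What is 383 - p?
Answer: 268203/701 ≈ 382.60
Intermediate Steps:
p = 280/701 (p = -3 + (-660 - 1723)/(154 - 855) = -3 - 2383/(-701) = -3 - 2383*(-1/701) = -3 + 2383/701 = 280/701 ≈ 0.39943)
383 - p = 383 - 1*280/701 = 383 - 280/701 = 268203/701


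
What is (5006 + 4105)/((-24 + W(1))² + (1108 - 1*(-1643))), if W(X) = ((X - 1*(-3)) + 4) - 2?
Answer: 3037/1025 ≈ 2.9629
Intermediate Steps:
W(X) = 5 + X (W(X) = ((X + 3) + 4) - 2 = ((3 + X) + 4) - 2 = (7 + X) - 2 = 5 + X)
(5006 + 4105)/((-24 + W(1))² + (1108 - 1*(-1643))) = (5006 + 4105)/((-24 + (5 + 1))² + (1108 - 1*(-1643))) = 9111/((-24 + 6)² + (1108 + 1643)) = 9111/((-18)² + 2751) = 9111/(324 + 2751) = 9111/3075 = 9111*(1/3075) = 3037/1025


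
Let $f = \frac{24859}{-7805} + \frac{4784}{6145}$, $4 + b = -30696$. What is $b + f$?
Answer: $- \frac{294508075387}{9592345} \approx -30702.0$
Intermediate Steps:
$b = -30700$ ($b = -4 - 30696 = -30700$)
$f = - \frac{23083887}{9592345}$ ($f = 24859 \left(- \frac{1}{7805}\right) + 4784 \cdot \frac{1}{6145} = - \frac{24859}{7805} + \frac{4784}{6145} = - \frac{23083887}{9592345} \approx -2.4065$)
$b + f = -30700 - \frac{23083887}{9592345} = - \frac{294508075387}{9592345}$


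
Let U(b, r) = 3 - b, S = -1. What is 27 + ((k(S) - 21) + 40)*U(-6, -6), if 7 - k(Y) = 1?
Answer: 252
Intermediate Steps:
k(Y) = 6 (k(Y) = 7 - 1*1 = 7 - 1 = 6)
27 + ((k(S) - 21) + 40)*U(-6, -6) = 27 + ((6 - 21) + 40)*(3 - 1*(-6)) = 27 + (-15 + 40)*(3 + 6) = 27 + 25*9 = 27 + 225 = 252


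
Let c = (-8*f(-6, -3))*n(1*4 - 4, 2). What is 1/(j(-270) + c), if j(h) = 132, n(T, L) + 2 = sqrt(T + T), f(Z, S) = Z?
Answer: 1/36 ≈ 0.027778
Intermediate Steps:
n(T, L) = -2 + sqrt(2)*sqrt(T) (n(T, L) = -2 + sqrt(T + T) = -2 + sqrt(2*T) = -2 + sqrt(2)*sqrt(T))
c = -96 (c = (-8*(-6))*(-2 + sqrt(2)*sqrt(1*4 - 4)) = 48*(-2 + sqrt(2)*sqrt(4 - 4)) = 48*(-2 + sqrt(2)*sqrt(0)) = 48*(-2 + sqrt(2)*0) = 48*(-2 + 0) = 48*(-2) = -96)
1/(j(-270) + c) = 1/(132 - 96) = 1/36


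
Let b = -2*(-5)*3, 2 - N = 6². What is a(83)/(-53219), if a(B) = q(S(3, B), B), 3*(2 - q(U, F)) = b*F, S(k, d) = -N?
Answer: 828/53219 ≈ 0.015558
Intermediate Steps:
N = -34 (N = 2 - 1*6² = 2 - 1*36 = 2 - 36 = -34)
b = 30 (b = 10*3 = 30)
S(k, d) = 34 (S(k, d) = -1*(-34) = 34)
q(U, F) = 2 - 10*F
a(B) = 2 - 10*B
a(83)/(-53219) = (2 - 10*83)/(-53219) = (2 - 830)*(-1/53219) = -828*(-1/53219) = 828/53219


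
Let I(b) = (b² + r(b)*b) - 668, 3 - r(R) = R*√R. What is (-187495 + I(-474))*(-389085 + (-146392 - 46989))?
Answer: -20439314406 + 130866131016*I*√474 ≈ -2.0439e+10 + 2.8492e+12*I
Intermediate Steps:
r(R) = 3 - R^(3/2) (r(R) = 3 - R*√R = 3 - R^(3/2))
I(b) = -668 + b² + b*(3 - b^(3/2)) (I(b) = (b² + (3 - b^(3/2))*b) - 668 = (b² + b*(3 - b^(3/2))) - 668 = -668 + b² + b*(3 - b^(3/2)))
(-187495 + I(-474))*(-389085 + (-146392 - 46989)) = (-187495 + (-668 + (-474)² - 1*(-474)*(-3 + (-474)^(3/2))))*(-389085 + (-146392 - 46989)) = (-187495 + (-668 + 224676 - 1*(-474)*(-3 - 474*I*√474)))*(-389085 - 193381) = (-187495 + (-668 + 224676 + (-1422 - 224676*I*√474)))*(-582466) = (-187495 + (222586 - 224676*I*√474))*(-582466) = (35091 - 224676*I*√474)*(-582466) = -20439314406 + 130866131016*I*√474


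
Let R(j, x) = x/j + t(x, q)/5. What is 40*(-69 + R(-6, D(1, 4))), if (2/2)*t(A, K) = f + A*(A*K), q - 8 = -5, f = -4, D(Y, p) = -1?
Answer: -8284/3 ≈ -2761.3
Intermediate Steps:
q = 3 (q = 8 - 5 = 3)
t(A, K) = -4 + K*A**2 (t(A, K) = -4 + A*(A*K) = -4 + K*A**2)
R(j, x) = -4/5 + 3*x**2/5 + x/j (R(j, x) = x/j + (-4 + 3*x**2)/5 = x/j + (-4 + 3*x**2)*(1/5) = x/j + (-4/5 + 3*x**2/5) = -4/5 + 3*x**2/5 + x/j)
40*(-69 + R(-6, D(1, 4))) = 40*(-69 + (-1 + (1/5)*(-6)*(-4 + 3*(-1)**2))/(-6)) = 40*(-69 - (-1 + (1/5)*(-6)*(-4 + 3*1))/6) = 40*(-69 - (-1 + (1/5)*(-6)*(-4 + 3))/6) = 40*(-69 - (-1 + (1/5)*(-6)*(-1))/6) = 40*(-69 - (-1 + 6/5)/6) = 40*(-69 - 1/6*1/5) = 40*(-69 - 1/30) = 40*(-2071/30) = -8284/3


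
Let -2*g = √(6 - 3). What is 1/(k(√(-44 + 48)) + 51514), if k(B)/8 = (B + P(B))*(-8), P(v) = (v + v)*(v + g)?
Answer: 8479/431352454 - 32*√3/647028681 ≈ 1.9571e-5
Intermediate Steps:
g = -√3/2 (g = -√(6 - 3)/2 = -√3/2 ≈ -0.86602)
P(v) = 2*v*(v - √3/2) (P(v) = (v + v)*(v - √3/2) = (2*v)*(v - √3/2) = 2*v*(v - √3/2))
k(B) = -64*B - 64*B*(-√3 + 2*B) (k(B) = 8*((B + B*(-√3 + 2*B))*(-8)) = 8*(-8*B - 8*B*(-√3 + 2*B)) = -64*B - 64*B*(-√3 + 2*B))
1/(k(√(-44 + 48)) + 51514) = 1/(64*√(-44 + 48)*(-1 + √3 - 2*√(-44 + 48)) + 51514) = 1/(64*√4*(-1 + √3 - 2*√4) + 51514) = 1/(64*2*(-1 + √3 - 2*2) + 51514) = 1/(64*2*(-1 + √3 - 4) + 51514) = 1/(64*2*(-5 + √3) + 51514) = 1/((-640 + 128*√3) + 51514) = 1/(50874 + 128*√3)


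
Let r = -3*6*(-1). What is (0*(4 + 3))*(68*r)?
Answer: 0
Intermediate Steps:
r = 18 (r = -18*(-1) = 18)
(0*(4 + 3))*(68*r) = (0*(4 + 3))*(68*18) = (0*7)*1224 = 0*1224 = 0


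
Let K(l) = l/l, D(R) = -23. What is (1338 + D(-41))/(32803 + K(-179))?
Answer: 1315/32804 ≈ 0.040087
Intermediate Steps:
K(l) = 1
(1338 + D(-41))/(32803 + K(-179)) = (1338 - 23)/(32803 + 1) = 1315/32804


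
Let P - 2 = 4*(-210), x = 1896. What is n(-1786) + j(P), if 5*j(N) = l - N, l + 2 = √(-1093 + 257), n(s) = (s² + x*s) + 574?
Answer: -978594/5 + 2*I*√209/5 ≈ -1.9572e+5 + 5.7827*I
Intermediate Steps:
n(s) = 574 + s² + 1896*s (n(s) = (s² + 1896*s) + 574 = 574 + s² + 1896*s)
l = -2 + 2*I*√209 (l = -2 + √(-1093 + 257) = -2 + √(-836) = -2 + 2*I*√209 ≈ -2.0 + 28.914*I)
P = -838 (P = 2 + 4*(-210) = 2 - 840 = -838)
j(N) = -⅖ - N/5 + 2*I*√209/5 (j(N) = ((-2 + 2*I*√209) - N)/5 = (-2 - N + 2*I*√209)/5 = -⅖ - N/5 + 2*I*√209/5)
n(-1786) + j(P) = (574 + (-1786)² + 1896*(-1786)) + (-⅖ - ⅕*(-838) + 2*I*√209/5) = (574 + 3189796 - 3386256) + (-⅖ + 838/5 + 2*I*√209/5) = -195886 + (836/5 + 2*I*√209/5) = -978594/5 + 2*I*√209/5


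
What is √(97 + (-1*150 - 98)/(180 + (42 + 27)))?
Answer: √5952345/249 ≈ 9.7982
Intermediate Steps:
√(97 + (-1*150 - 98)/(180 + (42 + 27))) = √(97 + (-150 - 98)/(180 + 69)) = √(97 - 248/249) = √(23905/249) = √5952345/249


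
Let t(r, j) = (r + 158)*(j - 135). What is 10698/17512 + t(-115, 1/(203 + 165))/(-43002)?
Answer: 25837763449/34640347104 ≈ 0.74589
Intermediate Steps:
t(r, j) = (-135 + j)*(158 + r) (t(r, j) = (158 + r)*(-135 + j) = (-135 + j)*(158 + r))
10698/17512 + t(-115, 1/(203 + 165))/(-43002) = 10698/17512 + (-21330 - 135*(-115) + 158/(203 + 165) - 115/(203 + 165))/(-43002) = 10698*(1/17512) + (-21330 + 15525 + 158/368 - 115/368)*(-1/43002) = 5349/8756 + (-21330 + 15525 + 158*(1/368) + (1/368)*(-115))*(-1/43002) = 5349/8756 + (-21330 + 15525 + 79/184 - 5/16)*(-1/43002) = 5349/8756 - 2136197/368*(-1/43002) = 5349/8756 + 2136197/15824736 = 25837763449/34640347104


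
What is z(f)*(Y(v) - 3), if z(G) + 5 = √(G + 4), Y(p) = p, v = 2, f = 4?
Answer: 5 - 2*√2 ≈ 2.1716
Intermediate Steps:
z(G) = -5 + √(4 + G) (z(G) = -5 + √(G + 4) = -5 + √(4 + G))
z(f)*(Y(v) - 3) = (-5 + √(4 + 4))*(2 - 3) = (-5 + √8)*(-1) = (-5 + 2*√2)*(-1) = 5 - 2*√2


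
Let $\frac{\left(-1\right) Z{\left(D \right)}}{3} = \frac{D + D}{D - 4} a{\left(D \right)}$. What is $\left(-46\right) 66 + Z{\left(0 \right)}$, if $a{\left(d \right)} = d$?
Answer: $-3036$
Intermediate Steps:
$Z{\left(D \right)} = - \frac{6 D^{2}}{-4 + D}$ ($Z{\left(D \right)} = - 3 \frac{D + D}{D - 4} D = - 3 \frac{2 D}{-4 + D} D = - 3 \frac{2 D^{2}}{-4 + D} = - \frac{6 D^{2}}{-4 + D}$)
$\left(-46\right) 66 + Z{\left(0 \right)} = \left(-46\right) 66 - \frac{6 \cdot 0^{2}}{-4 + 0} = -3036 - \frac{0}{-4} = -3036 - 0 \left(- \frac{1}{4}\right) = -3036 + 0 = -3036$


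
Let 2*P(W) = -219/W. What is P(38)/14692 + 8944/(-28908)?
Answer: -2498282425/8069610384 ≈ -0.30959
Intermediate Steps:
P(W) = -219/(2*W) (P(W) = (-219/W)/2 = -219/(2*W))
P(38)/14692 + 8944/(-28908) = -219/2/38/14692 + 8944/(-28908) = -219/2*1/38*(1/14692) + 8944*(-1/28908) = -219/76*1/14692 - 2236/7227 = -219/1116592 - 2236/7227 = -2498282425/8069610384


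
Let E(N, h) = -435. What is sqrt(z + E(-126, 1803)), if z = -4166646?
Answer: 3*I*sqrt(463009) ≈ 2041.3*I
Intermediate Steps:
sqrt(z + E(-126, 1803)) = sqrt(-4166646 - 435) = sqrt(-4167081) = 3*I*sqrt(463009)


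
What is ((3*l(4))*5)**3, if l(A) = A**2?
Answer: 13824000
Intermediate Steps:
((3*l(4))*5)**3 = ((3*4**2)*5)**3 = ((3*16)*5)**3 = (48*5)**3 = 240**3 = 13824000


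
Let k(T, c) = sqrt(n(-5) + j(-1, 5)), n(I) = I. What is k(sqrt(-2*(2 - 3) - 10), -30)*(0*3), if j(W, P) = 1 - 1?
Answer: 0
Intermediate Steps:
j(W, P) = 0
k(T, c) = I*sqrt(5) (k(T, c) = sqrt(-5 + 0) = sqrt(-5) = I*sqrt(5))
k(sqrt(-2*(2 - 3) - 10), -30)*(0*3) = (I*sqrt(5))*(0*3) = (I*sqrt(5))*0 = 0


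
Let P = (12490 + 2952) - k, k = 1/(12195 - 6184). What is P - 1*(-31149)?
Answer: 280058500/6011 ≈ 46591.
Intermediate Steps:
k = 1/6011 ≈ 0.00016636
P = 92821861/6011 (P = (12490 + 2952) - 1*1/6011 = 15442 - 1/6011 = 92821861/6011 ≈ 15442.)
P - 1*(-31149) = 92821861/6011 - 1*(-31149) = 92821861/6011 + 31149 = 280058500/6011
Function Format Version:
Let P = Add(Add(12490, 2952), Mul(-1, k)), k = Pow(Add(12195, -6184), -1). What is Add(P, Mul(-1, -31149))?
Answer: Rational(280058500, 6011) ≈ 46591.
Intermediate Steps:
k = Rational(1, 6011) (k = Pow(6011, -1) = Rational(1, 6011) ≈ 0.00016636)
P = Rational(92821861, 6011) (P = Add(Add(12490, 2952), Mul(-1, Rational(1, 6011))) = Add(15442, Rational(-1, 6011)) = Rational(92821861, 6011) ≈ 15442.)
Add(P, Mul(-1, -31149)) = Add(Rational(92821861, 6011), Mul(-1, -31149)) = Add(Rational(92821861, 6011), 31149) = Rational(280058500, 6011)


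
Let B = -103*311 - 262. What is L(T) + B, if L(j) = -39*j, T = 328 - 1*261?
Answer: -34908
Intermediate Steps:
B = -32295 (B = -32033 - 262 = -32295)
T = 67 (T = 328 - 261 = 67)
L(T) + B = -39*67 - 32295 = -2613 - 32295 = -34908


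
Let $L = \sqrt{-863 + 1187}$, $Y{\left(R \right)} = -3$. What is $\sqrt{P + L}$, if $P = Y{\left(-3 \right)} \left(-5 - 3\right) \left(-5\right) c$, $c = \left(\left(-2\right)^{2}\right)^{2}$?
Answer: $i \sqrt{1902} \approx 43.612 i$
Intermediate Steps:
$L = 18$ ($L = \sqrt{324} = 18$)
$c = 16$ ($c = 4^{2} = 16$)
$P = -1920$ ($P = - 3 \left(-5 - 3\right) \left(-5\right) 16 = - 3 \left(\left(-8\right) \left(-5\right)\right) 16 = \left(-3\right) 40 \cdot 16 = \left(-120\right) 16 = -1920$)
$\sqrt{P + L} = \sqrt{-1920 + 18} = \sqrt{-1902} = i \sqrt{1902}$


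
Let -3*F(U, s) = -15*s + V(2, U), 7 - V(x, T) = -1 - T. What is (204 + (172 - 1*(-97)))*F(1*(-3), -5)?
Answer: -37840/3 ≈ -12613.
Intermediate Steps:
V(x, T) = 8 + T (V(x, T) = 7 - (-1 - T) = 7 + (1 + T) = 8 + T)
F(U, s) = -8/3 + 5*s - U/3 (F(U, s) = -(-15*s + (8 + U))/3 = -(8 + U - 15*s)/3 = -8/3 + 5*s - U/3)
(204 + (172 - 1*(-97)))*F(1*(-3), -5) = (204 + (172 - 1*(-97)))*(-8/3 + 5*(-5) - (-3)/3) = (204 + (172 + 97))*(-8/3 - 25 - ⅓*(-3)) = (204 + 269)*(-8/3 - 25 + 1) = 473*(-80/3) = -37840/3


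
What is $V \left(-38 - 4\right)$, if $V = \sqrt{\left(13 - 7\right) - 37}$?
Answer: $- 42 i \sqrt{31} \approx - 233.85 i$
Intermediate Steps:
$V = i \sqrt{31}$ ($V = \sqrt{\left(13 - 7\right) - 37} = \sqrt{6 - 37} = \sqrt{-31} = i \sqrt{31} \approx 5.5678 i$)
$V \left(-38 - 4\right) = i \sqrt{31} \left(-38 - 4\right) = i \sqrt{31} \left(-42\right) = - 42 i \sqrt{31}$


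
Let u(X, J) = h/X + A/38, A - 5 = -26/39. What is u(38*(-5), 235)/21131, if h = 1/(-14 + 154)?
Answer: 827/153295800 ≈ 5.3948e-6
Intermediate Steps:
h = 1/140 ≈ 0.0071429
A = 13/3 (A = 5 - 26/39 = 5 - 26*1/39 = 5 - 2/3 = 13/3 ≈ 4.3333)
u(X, J) = 13/114 + 1/(140*X) (u(X, J) = 1/(140*X) + (13/3)/38 = 1/(140*X) + (13/3)*(1/38) = 1/(140*X) + 13/114 = 13/114 + 1/(140*X))
u(38*(-5), 235)/21131 = ((57 + 910*(38*(-5)))/(7980*((38*(-5)))))/21131 = ((1/7980)*(57 + 910*(-190))/(-190))*(1/21131) = ((1/7980)*(-1/190)*(57 - 172900))*(1/21131) = ((1/7980)*(-1/190)*(-172843))*(1/21131) = (9097/79800)*(1/21131) = 827/153295800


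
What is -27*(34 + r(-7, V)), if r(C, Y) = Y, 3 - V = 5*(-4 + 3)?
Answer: -1134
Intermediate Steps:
V = 8 (V = 3 - 5*(-4 + 3) = 3 - 5*(-1) = 3 - 1*(-5) = 3 + 5 = 8)
-27*(34 + r(-7, V)) = -27*(34 + 8) = -27*42 = -1134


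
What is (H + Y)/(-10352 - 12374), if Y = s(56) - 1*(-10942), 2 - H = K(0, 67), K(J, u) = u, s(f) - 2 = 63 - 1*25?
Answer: -10917/22726 ≈ -0.48037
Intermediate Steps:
s(f) = 40 (s(f) = 2 + (63 - 1*25) = 2 + (63 - 25) = 2 + 38 = 40)
H = -65 (H = 2 - 1*67 = 2 - 67 = -65)
Y = 10982 (Y = 40 - 1*(-10942) = 40 + 10942 = 10982)
(H + Y)/(-10352 - 12374) = (-65 + 10982)/(-10352 - 12374) = 10917/(-22726) = 10917*(-1/22726) = -10917/22726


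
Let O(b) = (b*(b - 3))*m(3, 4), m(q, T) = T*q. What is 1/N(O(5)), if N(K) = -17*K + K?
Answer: -1/1920 ≈ -0.00052083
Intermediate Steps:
O(b) = 12*b*(-3 + b) (O(b) = (b*(b - 3))*(4*3) = (b*(-3 + b))*12 = 12*b*(-3 + b))
N(K) = -16*K
1/N(O(5)) = 1/(-192*5*(-3 + 5)) = 1/(-192*5*2) = 1/(-16*120) = 1/(-1920) = -1/1920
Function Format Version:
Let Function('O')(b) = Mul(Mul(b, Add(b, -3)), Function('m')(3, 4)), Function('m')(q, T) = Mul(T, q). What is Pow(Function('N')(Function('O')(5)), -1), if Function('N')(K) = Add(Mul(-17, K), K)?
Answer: Rational(-1, 1920) ≈ -0.00052083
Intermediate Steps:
Function('O')(b) = Mul(12, b, Add(-3, b)) (Function('O')(b) = Mul(Mul(b, Add(b, -3)), Mul(4, 3)) = Mul(Mul(b, Add(-3, b)), 12) = Mul(12, b, Add(-3, b)))
Function('N')(K) = Mul(-16, K)
Pow(Function('N')(Function('O')(5)), -1) = Pow(Mul(-16, Mul(12, 5, Add(-3, 5))), -1) = Pow(Mul(-16, Mul(12, 5, 2)), -1) = Pow(Mul(-16, 120), -1) = Pow(-1920, -1) = Rational(-1, 1920)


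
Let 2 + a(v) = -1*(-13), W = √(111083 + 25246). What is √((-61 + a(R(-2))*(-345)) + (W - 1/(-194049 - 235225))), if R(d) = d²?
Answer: √(-710568899815782 + 184276167076*√136329)/429274 ≈ 59.049*I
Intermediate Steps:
W = √136329 ≈ 369.23
a(v) = 11 (a(v) = -2 - 1*(-13) = -2 + 13 = 11)
√((-61 + a(R(-2))*(-345)) + (W - 1/(-194049 - 235225))) = √((-61 + 11*(-345)) + (√136329 - 1/(-194049 - 235225))) = √((-61 - 3795) + (√136329 - 1/(-429274))) = √(-3856 + (√136329 - 1*(-1/429274))) = √(-3856 + (√136329 + 1/429274)) = √(-3856 + (1/429274 + √136329)) = √(-1655280543/429274 + √136329)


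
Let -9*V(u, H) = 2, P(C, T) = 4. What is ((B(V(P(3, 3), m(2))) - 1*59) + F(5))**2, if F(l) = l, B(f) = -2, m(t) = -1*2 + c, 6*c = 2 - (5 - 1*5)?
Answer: 3136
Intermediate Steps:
c = 1/3 (c = (2 - (5 - 1*5))/6 = (2 - (5 - 5))/6 = (2 - 1*0)/6 = (2 + 0)/6 = (1/6)*2 = 1/3 ≈ 0.33333)
m(t) = -5/3 (m(t) = -1*2 + 1/3 = -2 + 1/3 = -5/3)
V(u, H) = -2/9 (V(u, H) = -1/9*2 = -2/9)
((B(V(P(3, 3), m(2))) - 1*59) + F(5))**2 = ((-2 - 1*59) + 5)**2 = ((-2 - 59) + 5)**2 = (-61 + 5)**2 = (-56)**2 = 3136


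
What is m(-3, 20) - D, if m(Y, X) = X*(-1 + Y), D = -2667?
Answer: 2587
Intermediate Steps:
m(-3, 20) - D = 20*(-1 - 3) - 1*(-2667) = 20*(-4) + 2667 = -80 + 2667 = 2587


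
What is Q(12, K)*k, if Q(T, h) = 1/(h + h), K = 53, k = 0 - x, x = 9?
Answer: -9/106 ≈ -0.084906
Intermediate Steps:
k = -9 (k = 0 - 1*9 = 0 - 9 = -9)
Q(T, h) = 1/(2*h)
Q(12, K)*k = ((½)/53)*(-9) = ((½)*(1/53))*(-9) = (1/106)*(-9) = -9/106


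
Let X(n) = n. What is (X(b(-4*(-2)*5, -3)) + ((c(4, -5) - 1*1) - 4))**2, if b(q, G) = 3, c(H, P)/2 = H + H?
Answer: 196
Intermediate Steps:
c(H, P) = 4*H (c(H, P) = 2*(H + H) = 2*(2*H) = 4*H)
(X(b(-4*(-2)*5, -3)) + ((c(4, -5) - 1*1) - 4))**2 = (3 + ((4*4 - 1*1) - 4))**2 = (3 + ((16 - 1) - 4))**2 = (3 + (15 - 4))**2 = (3 + 11)**2 = 14**2 = 196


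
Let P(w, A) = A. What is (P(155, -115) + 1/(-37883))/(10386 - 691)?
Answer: -4356546/367275685 ≈ -0.011862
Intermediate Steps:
(P(155, -115) + 1/(-37883))/(10386 - 691) = (-115 + 1/(-37883))/(10386 - 691) = (-115 - 1/37883)/9695 = -4356546/37883*1/9695 = -4356546/367275685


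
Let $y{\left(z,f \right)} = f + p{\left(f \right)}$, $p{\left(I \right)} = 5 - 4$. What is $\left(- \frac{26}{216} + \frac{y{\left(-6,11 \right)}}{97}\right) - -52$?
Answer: $\frac{544787}{10476} \approx 52.003$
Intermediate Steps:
$p{\left(I \right)} = 1$
$y{\left(z,f \right)} = 1 + f$ ($y{\left(z,f \right)} = f + 1 = 1 + f$)
$\left(- \frac{26}{216} + \frac{y{\left(-6,11 \right)}}{97}\right) - -52 = \left(- \frac{26}{216} + \frac{1 + 11}{97}\right) - -52 = \left(\left(-26\right) \frac{1}{216} + 12 \cdot \frac{1}{97}\right) + 52 = \left(- \frac{13}{108} + \frac{12}{97}\right) + 52 = \frac{35}{10476} + 52 = \frac{544787}{10476}$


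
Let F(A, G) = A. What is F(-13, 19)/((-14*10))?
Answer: 13/140 ≈ 0.092857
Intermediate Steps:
F(-13, 19)/((-14*10)) = -13/((-14*10)) = -13/(-140) = -13*(-1/140) = 13/140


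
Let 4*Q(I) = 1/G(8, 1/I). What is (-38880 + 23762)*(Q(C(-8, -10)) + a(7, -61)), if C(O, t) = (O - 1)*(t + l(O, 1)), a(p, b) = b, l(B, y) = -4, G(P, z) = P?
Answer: 14747609/16 ≈ 9.2173e+5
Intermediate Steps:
C(O, t) = (-1 + O)*(-4 + t) (C(O, t) = (O - 1)*(t - 4) = (-1 + O)*(-4 + t))
Q(I) = 1/32 (Q(I) = (1/4)/8 = (1/4)*(1/8) = 1/32)
(-38880 + 23762)*(Q(C(-8, -10)) + a(7, -61)) = (-38880 + 23762)*(1/32 - 61) = -15118*(-1951/32) = 14747609/16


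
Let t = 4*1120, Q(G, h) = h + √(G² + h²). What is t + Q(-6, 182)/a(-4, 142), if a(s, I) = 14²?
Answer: 62733/14 + √8290/98 ≈ 4481.9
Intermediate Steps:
a(s, I) = 196
t = 4480
t + Q(-6, 182)/a(-4, 142) = 4480 + (182 + √((-6)² + 182²))/196 = 4480 + (182 + √(36 + 33124))*(1/196) = 4480 + (182 + √33160)*(1/196) = 4480 + (182 + 2*√8290)*(1/196) = 4480 + (13/14 + √8290/98) = 62733/14 + √8290/98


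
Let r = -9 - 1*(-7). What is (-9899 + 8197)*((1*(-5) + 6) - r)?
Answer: -5106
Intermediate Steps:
r = -2 (r = -9 + 7 = -2)
(-9899 + 8197)*((1*(-5) + 6) - r) = (-9899 + 8197)*((1*(-5) + 6) - 1*(-2)) = -1702*((-5 + 6) + 2) = -1702*(1 + 2) = -1702*3 = -5106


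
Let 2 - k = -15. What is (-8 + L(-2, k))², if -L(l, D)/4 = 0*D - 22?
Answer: 6400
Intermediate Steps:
k = 17 (k = 2 - 1*(-15) = 2 + 15 = 17)
L(l, D) = 88 (L(l, D) = -4*(0*D - 22) = -4*(0 - 22) = -4*(-22) = 88)
(-8 + L(-2, k))² = (-8 + 88)² = 80² = 6400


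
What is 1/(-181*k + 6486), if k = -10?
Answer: 1/8296 ≈ 0.00012054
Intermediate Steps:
1/(-181*k + 6486) = 1/(-181*(-10) + 6486) = 1/(1810 + 6486) = 1/8296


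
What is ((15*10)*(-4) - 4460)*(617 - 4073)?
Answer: 17487360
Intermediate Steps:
((15*10)*(-4) - 4460)*(617 - 4073) = (150*(-4) - 4460)*(-3456) = (-600 - 4460)*(-3456) = -5060*(-3456) = 17487360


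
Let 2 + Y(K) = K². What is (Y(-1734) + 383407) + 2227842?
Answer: 5618003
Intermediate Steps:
Y(K) = -2 + K²
(Y(-1734) + 383407) + 2227842 = ((-2 + (-1734)²) + 383407) + 2227842 = ((-2 + 3006756) + 383407) + 2227842 = (3006754 + 383407) + 2227842 = 3390161 + 2227842 = 5618003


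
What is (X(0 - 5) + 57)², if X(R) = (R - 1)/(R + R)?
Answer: 82944/25 ≈ 3317.8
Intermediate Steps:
X(R) = (-1 + R)/(2*R) (X(R) = (-1 + R)/((2*R)) = (-1 + R)*(1/(2*R)) = (-1 + R)/(2*R))
(X(0 - 5) + 57)² = ((-1 + (0 - 5))/(2*(0 - 5)) + 57)² = ((½)*(-1 - 5)/(-5) + 57)² = ((½)*(-⅕)*(-6) + 57)² = (⅗ + 57)² = (288/5)² = 82944/25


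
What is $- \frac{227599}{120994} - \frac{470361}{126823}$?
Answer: $- \frac{85775646811}{15344822062} \approx -5.5899$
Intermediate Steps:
$- \frac{227599}{120994} - \frac{470361}{126823} = - \frac{85775646811}{15344822062}$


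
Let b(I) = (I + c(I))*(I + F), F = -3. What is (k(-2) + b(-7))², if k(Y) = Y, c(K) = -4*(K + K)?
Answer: 242064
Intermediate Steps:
c(K) = -8*K
b(I) = -7*I*(-3 + I) (b(I) = (I - 8*I)*(I - 3) = (-7*I)*(-3 + I) = -7*I*(-3 + I))
(k(-2) + b(-7))² = (-2 + 7*(-7)*(3 - 1*(-7)))² = (-2 + 7*(-7)*(3 + 7))² = (-2 + 7*(-7)*10)² = (-2 - 490)² = (-492)² = 242064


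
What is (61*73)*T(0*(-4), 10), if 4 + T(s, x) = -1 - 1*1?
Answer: -26718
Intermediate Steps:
T(s, x) = -6 (T(s, x) = -4 + (-1 - 1*1) = -4 + (-1 - 1) = -4 - 2 = -6)
(61*73)*T(0*(-4), 10) = (61*73)*(-6) = 4453*(-6) = -26718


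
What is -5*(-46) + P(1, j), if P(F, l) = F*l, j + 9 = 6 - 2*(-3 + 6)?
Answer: 221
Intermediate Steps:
j = -9 (j = -9 + (6 - 2*(-3 + 6)) = -9 + (6 - 2*3) = -9 + (6 - 6) = -9 + 0 = -9)
-5*(-46) + P(1, j) = -5*(-46) + 1*(-9) = 230 - 9 = 221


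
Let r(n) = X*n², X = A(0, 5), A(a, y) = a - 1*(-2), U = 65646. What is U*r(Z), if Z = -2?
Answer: 525168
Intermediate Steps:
A(a, y) = 2 + a (A(a, y) = a + 2 = 2 + a)
X = 2 (X = 2 + 0 = 2)
r(n) = 2*n²
U*r(Z) = 65646*(2*(-2)²) = 65646*(2*4) = 65646*8 = 525168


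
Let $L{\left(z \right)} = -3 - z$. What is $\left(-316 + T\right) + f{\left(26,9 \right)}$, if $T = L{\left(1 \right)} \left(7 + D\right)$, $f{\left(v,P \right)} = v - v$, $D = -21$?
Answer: $-260$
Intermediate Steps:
$f{\left(v,P \right)} = 0$
$T = 56$ ($T = \left(-3 - 1\right) \left(7 - 21\right) = \left(-3 - 1\right) \left(-14\right) = \left(-4\right) \left(-14\right) = 56$)
$\left(-316 + T\right) + f{\left(26,9 \right)} = \left(-316 + 56\right) + 0 = -260 + 0 = -260$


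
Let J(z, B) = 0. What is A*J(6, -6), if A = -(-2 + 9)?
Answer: 0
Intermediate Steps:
A = -7 (A = -1*7 = -7)
A*J(6, -6) = -7*0 = 0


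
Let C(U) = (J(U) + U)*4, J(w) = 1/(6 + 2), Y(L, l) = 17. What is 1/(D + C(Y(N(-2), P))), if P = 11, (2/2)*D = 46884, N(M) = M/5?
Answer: 2/93905 ≈ 2.1298e-5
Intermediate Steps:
N(M) = M/5 (N(M) = M*(⅕) = M/5)
D = 46884
J(w) = ⅛ (J(w) = 1/8 = ⅛)
C(U) = ½ + 4*U (C(U) = (⅛ + U)*4 = ½ + 4*U)
1/(D + C(Y(N(-2), P))) = 1/(46884 + (½ + 4*17)) = 1/(46884 + (½ + 68)) = 1/(46884 + 137/2) = 1/(93905/2) = 2/93905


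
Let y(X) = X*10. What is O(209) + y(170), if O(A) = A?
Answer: 1909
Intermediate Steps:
y(X) = 10*X
O(209) + y(170) = 209 + 10*170 = 209 + 1700 = 1909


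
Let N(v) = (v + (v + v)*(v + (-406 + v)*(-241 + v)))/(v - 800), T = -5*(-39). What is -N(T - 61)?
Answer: 3917959/333 ≈ 11766.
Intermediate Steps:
T = 195
N(v) = (v + 2*v*(v + (-406 + v)*(-241 + v)))/(-800 + v) (N(v) = (v + (2*v)*(v + (-406 + v)*(-241 + v)))/(-800 + v) = (v + 2*v*(v + (-406 + v)*(-241 + v)))/(-800 + v))
-N(T - 61) = -(195 - 61)*(195693 - 1292*(195 - 61) + 2*(195 - 61)²)/(-800 + (195 - 61)) = -134*(195693 - 1292*134 + 2*134²)/(-800 + 134) = -134*(195693 - 173128 + 2*17956)/(-666) = -134*(-1)*(195693 - 173128 + 35912)/666 = -134*(-1)*58477/666 = -1*(-3917959/333) = 3917959/333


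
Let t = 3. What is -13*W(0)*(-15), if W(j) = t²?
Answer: 1755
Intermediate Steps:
W(j) = 9 (W(j) = 3² = 9)
-13*W(0)*(-15) = -13*9*(-15) = -117*(-15) = 1755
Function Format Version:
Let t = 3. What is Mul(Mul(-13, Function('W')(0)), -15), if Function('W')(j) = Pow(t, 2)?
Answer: 1755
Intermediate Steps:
Function('W')(j) = 9 (Function('W')(j) = Pow(3, 2) = 9)
Mul(Mul(-13, Function('W')(0)), -15) = Mul(Mul(-13, 9), -15) = Mul(-117, -15) = 1755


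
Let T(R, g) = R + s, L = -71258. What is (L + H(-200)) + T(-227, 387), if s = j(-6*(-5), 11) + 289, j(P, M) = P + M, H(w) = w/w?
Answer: -71154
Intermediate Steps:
H(w) = 1
j(P, M) = M + P
s = 330 (s = (11 - 6*(-5)) + 289 = (11 + 30) + 289 = 41 + 289 = 330)
T(R, g) = 330 + R (T(R, g) = R + 330 = 330 + R)
(L + H(-200)) + T(-227, 387) = (-71258 + 1) + (330 - 227) = -71257 + 103 = -71154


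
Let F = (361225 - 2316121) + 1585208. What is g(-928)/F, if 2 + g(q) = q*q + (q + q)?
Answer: -429663/184844 ≈ -2.3245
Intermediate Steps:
g(q) = -2 + q**2 + 2*q (g(q) = -2 + (q*q + (q + q)) = -2 + (q**2 + 2*q) = -2 + q**2 + 2*q)
F = -369688 (F = -1954896 + 1585208 = -369688)
g(-928)/F = (-2 + (-928)**2 + 2*(-928))/(-369688) = (-2 + 861184 - 1856)*(-1/369688) = 859326*(-1/369688) = -429663/184844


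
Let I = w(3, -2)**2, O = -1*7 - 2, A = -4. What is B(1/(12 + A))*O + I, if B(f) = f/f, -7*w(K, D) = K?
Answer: -432/49 ≈ -8.8163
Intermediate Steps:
O = -9 (O = -7 - 2 = -9)
w(K, D) = -K/7
B(f) = 1
I = 9/49 (I = (-1/7*3)**2 = (-3/7)**2 = 9/49 ≈ 0.18367)
B(1/(12 + A))*O + I = 1*(-9) + 9/49 = -9 + 9/49 = -432/49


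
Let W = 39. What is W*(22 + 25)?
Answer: 1833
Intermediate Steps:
W*(22 + 25) = 39*(22 + 25) = 39*47 = 1833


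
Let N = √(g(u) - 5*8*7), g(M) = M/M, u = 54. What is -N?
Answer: -3*I*√31 ≈ -16.703*I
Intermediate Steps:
g(M) = 1
N = 3*I*√31 (N = √(1 - 5*8*7) = √(1 - 40*7) = √(1 - 280) = √(-279) = 3*I*√31 ≈ 16.703*I)
-N = -3*I*√31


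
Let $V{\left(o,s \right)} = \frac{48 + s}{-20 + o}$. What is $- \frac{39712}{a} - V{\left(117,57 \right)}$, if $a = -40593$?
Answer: $- \frac{410201}{3937521} \approx -0.10418$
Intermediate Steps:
$V{\left(o,s \right)} = \frac{48 + s}{-20 + o}$
$- \frac{39712}{a} - V{\left(117,57 \right)} = - \frac{39712}{-40593} - \frac{48 + 57}{-20 + 117} = \left(-39712\right) \left(- \frac{1}{40593}\right) - \frac{1}{97} \cdot 105 = \frac{39712}{40593} - \frac{1}{97} \cdot 105 = \frac{39712}{40593} - \frac{105}{97} = - \frac{410201}{3937521}$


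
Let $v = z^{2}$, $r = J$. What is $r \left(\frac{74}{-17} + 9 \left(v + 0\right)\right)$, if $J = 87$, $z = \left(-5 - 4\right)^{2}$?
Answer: $\frac{87327033}{17} \approx 5.1369 \cdot 10^{6}$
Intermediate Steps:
$z = 81$ ($z = \left(-9\right)^{2} = 81$)
$r = 87$
$v = 6561$ ($v = 81^{2} = 6561$)
$r \left(\frac{74}{-17} + 9 \left(v + 0\right)\right) = 87 \left(\frac{74}{-17} + 9 \left(6561 + 0\right)\right) = 87 \left(74 \left(- \frac{1}{17}\right) + 9 \cdot 6561\right) = 87 \left(- \frac{74}{17} + 59049\right) = 87 \cdot \frac{1003759}{17} = \frac{87327033}{17}$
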